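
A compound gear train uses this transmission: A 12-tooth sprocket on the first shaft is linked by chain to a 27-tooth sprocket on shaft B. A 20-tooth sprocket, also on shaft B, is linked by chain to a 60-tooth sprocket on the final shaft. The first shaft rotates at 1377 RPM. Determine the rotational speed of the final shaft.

204 RPM

Chain: ratio = 27/12 = 2.25, so shaft B turns at 1377 / 2.25 = 612 RPM.
Chain: ratio = 60/20 = 3, so the final shaft turns at 612 / 3 = 204 RPM.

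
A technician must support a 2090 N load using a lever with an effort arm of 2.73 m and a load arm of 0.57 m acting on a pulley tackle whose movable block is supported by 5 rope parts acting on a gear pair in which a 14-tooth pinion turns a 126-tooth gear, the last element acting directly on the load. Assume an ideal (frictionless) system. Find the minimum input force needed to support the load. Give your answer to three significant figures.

9.70 N

Lever MA = effort arm / load arm = 2.73/0.57 = 4.7895.
Block-and-tackle MA = number of supporting rope parts = 5.
Gear pair MA = 126/14 = 9.
Combined ideal MA = 4.7895 × 5 × 9 = 215.53.
Effort = load / MA = 2090 / 215.53 = 9.6972 N.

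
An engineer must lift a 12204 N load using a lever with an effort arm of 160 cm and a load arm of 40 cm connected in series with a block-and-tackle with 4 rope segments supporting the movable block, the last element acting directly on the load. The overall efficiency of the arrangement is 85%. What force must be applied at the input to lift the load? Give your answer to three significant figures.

Lever MA = effort arm / load arm = 160/40 = 4.
Block-and-tackle MA = number of supporting rope parts = 4.
Combined ideal MA = 4 × 4 = 16.
Actual MA = 16 × 0.85 = 13.6.
Effort = load / actual MA = 12204 / 13.6 = 897.35 N.

897 N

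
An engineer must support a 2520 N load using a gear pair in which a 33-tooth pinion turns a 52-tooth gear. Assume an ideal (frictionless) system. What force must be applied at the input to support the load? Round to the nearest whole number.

1599 N

Gear pair MA = 52/33 = 1.5758.
Effort = load / MA = 2520 / 1.5758 = 1599.2 N.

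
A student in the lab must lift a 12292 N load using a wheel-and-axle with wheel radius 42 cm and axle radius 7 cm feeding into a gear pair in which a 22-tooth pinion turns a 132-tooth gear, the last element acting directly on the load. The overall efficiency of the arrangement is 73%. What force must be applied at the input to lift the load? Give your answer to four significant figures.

Wheel-and-axle MA = R/r = 42/7 = 6.
Gear pair MA = 132/22 = 6.
Combined ideal MA = 6 × 6 = 36.
Actual MA = 36 × 0.73 = 26.28.
Effort = load / actual MA = 12292 / 26.28 = 467.73 N.

467.7 N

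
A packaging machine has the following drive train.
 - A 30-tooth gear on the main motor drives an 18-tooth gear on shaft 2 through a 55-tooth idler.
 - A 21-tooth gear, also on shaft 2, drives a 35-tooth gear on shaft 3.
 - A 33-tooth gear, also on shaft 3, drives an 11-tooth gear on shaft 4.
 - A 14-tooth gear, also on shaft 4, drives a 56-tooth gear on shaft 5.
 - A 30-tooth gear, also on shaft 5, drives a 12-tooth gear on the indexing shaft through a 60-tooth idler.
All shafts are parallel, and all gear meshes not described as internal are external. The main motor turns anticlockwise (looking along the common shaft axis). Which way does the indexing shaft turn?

the main motor → shaft 2: driver → idler → driven is 2 external meshes, 2 reversals → CCW.
shaft 2 → shaft 3: external mesh, 1 reversal → CW.
shaft 3 → shaft 4: external mesh, 1 reversal → CCW.
shaft 4 → shaft 5: external mesh, 1 reversal → CW.
shaft 5 → the indexing shaft: driver → idler → driven is 2 external meshes, 2 reversals → CW.
7 reversals in total — an odd number — so the indexing shaft turns opposite to the main motor.

clockwise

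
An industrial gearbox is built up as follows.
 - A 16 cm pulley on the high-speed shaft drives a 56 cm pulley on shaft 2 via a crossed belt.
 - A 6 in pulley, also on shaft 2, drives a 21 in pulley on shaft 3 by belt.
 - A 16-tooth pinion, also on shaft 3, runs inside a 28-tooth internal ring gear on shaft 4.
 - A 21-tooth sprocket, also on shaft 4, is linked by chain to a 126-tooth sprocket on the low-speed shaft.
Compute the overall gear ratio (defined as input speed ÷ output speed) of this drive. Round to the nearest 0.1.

128.6

Each stage contributes driven/driver: belt 56/16 = 3.5, belt 21/6 = 3.5, internal gear 28/16 = 1.75, chain 126/21 = 6.
Overall: 3.5 × 3.5 × 1.75 × 6 = 128.62.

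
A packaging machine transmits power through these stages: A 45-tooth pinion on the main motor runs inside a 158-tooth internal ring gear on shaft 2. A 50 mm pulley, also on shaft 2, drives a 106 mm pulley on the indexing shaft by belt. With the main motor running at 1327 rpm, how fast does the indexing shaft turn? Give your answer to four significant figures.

internal gear 158/45 = 3.5111 → 1327/3.5111 = 377.94 rpm
belt 106/50 = 2.12 → 377.94/2.12 = 178.28 rpm

178.3 rpm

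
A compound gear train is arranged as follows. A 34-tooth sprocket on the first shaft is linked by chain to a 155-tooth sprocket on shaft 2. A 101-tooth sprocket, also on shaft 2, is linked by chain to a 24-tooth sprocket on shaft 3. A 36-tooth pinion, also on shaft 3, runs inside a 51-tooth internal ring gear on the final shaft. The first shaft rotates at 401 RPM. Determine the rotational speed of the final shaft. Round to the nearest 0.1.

261.3 RPM

chain 155/34 = 4.5588 → 401/4.5588 = 87.961 RPM
chain 24/101 = 0.23762 → 87.961/0.23762 = 370.17 RPM
internal gear 51/36 = 1.4167 → 370.17/1.4167 = 261.3 RPM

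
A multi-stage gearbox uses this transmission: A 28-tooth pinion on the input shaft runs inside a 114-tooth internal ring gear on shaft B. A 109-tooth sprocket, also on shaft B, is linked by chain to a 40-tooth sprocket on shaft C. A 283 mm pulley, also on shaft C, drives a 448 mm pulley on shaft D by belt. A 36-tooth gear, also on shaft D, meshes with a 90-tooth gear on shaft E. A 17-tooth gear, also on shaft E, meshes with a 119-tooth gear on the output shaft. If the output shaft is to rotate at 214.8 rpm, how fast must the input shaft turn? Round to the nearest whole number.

Overall ratio R = 4.0714 × 0.36697 × 1.583 × 2.5 × 7 = 41.391.
Required input speed = output speed × R = 214.8 × 41.391 = 8890.9 rpm.

8891 rpm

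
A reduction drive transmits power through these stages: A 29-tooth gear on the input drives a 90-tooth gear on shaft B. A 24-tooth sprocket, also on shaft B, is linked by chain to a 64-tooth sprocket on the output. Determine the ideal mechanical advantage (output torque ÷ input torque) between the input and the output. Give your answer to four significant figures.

8.276

Each stage contributes driven/driver: gear mesh 90/29 = 3.1034, chain 64/24 = 2.6667.
Overall: 3.1034 × 2.6667 = 8.2759.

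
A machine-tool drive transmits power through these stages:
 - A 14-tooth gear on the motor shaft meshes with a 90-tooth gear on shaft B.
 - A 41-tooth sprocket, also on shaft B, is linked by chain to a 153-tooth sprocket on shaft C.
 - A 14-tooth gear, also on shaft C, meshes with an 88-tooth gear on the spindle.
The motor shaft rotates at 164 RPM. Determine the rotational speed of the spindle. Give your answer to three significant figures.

1.09 RPM

Gear mesh: ratio = 90/14 = 6.4286, so shaft B turns at 164 / 6.4286 = 25.511 RPM.
Chain: ratio = 153/41 = 3.7317, so shaft C turns at 25.511 / 3.7317 = 6.8363 RPM.
Gear mesh: ratio = 88/14 = 6.2857, so the spindle turns at 6.8363 / 6.2857 = 1.0876 RPM.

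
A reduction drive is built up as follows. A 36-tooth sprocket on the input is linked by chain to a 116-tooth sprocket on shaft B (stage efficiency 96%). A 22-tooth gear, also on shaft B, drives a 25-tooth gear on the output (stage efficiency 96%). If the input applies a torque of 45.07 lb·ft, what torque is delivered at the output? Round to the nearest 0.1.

152.1 lb·ft

After the chain (116/36): 45.07 × 3.2222 × 0.96 = 139.42 lb·ft
After the gear mesh (25/22): 139.42 × 1.1364 × 0.96 = 152.09 lb·ft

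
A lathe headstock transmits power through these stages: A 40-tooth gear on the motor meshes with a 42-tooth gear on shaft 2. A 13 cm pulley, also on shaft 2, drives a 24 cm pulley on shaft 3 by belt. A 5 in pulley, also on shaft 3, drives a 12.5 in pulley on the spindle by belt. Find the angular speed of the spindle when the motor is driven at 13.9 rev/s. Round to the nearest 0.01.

the motor → shaft 2 (gear mesh, 42/40): 13.9 ÷ 1.05 = 13.238 rev/s
shaft 2 → shaft 3 (belt, 24/13): 13.238 ÷ 1.8462 = 7.1706 rev/s
shaft 3 → the spindle (belt, 12.5/5): 7.1706 ÷ 2.5 = 2.8683 rev/s

2.87 rev/s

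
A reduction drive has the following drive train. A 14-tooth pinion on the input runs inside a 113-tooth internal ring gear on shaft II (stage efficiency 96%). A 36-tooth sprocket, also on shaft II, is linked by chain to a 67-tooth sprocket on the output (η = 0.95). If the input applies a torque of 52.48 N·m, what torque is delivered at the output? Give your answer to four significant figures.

719.0 N·m

Internal gear: ratio = 113/14 = 8.0714; torque at shaft II = 52.48 × 8.0714 × 0.96 = 406.65 N·m.
Chain: ratio = 67/36 = 1.8611; torque at the output = 406.65 × 1.8611 × 0.95 = 718.97 N·m.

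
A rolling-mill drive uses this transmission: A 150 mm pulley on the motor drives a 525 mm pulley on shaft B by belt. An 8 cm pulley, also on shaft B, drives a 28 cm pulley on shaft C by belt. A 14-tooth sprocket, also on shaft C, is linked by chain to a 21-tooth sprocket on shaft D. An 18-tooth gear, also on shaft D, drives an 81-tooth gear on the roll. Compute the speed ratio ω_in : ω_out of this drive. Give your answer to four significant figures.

Each stage contributes driven/driver: belt 525/150 = 3.5, belt 28/8 = 3.5, chain 21/14 = 1.5, gear mesh 81/18 = 4.5.
Overall: 3.5 × 3.5 × 1.5 × 4.5 = 82.688.

82.69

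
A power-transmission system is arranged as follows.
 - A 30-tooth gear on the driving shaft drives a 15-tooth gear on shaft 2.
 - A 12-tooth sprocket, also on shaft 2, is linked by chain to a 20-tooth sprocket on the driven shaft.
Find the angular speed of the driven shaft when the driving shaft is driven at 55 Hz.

66 Hz

the driving shaft → shaft 2 (gear mesh, 15/30): 55 ÷ 0.5 = 110 Hz
shaft 2 → the driven shaft (chain, 20/12): 110 ÷ 1.6667 = 66 Hz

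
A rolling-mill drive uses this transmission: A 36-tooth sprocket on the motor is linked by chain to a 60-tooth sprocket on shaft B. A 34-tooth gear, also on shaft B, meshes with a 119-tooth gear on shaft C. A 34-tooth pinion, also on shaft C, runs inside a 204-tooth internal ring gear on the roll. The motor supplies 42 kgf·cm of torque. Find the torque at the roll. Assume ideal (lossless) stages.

Chain: ratio = 60/36 = 1.6667; torque at shaft B = 42 × 1.6667 = 70 kgf·cm.
Gear mesh: ratio = 119/34 = 3.5; torque at shaft C = 70 × 3.5 = 245 kgf·cm.
Internal gear: ratio = 204/34 = 6; torque at the roll = 245 × 6 = 1470 kgf·cm.

1470 kgf·cm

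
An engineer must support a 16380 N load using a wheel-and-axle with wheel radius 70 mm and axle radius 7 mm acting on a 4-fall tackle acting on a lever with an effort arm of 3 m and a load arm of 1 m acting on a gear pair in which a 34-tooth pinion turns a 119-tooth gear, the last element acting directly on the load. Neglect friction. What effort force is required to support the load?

Wheel-and-axle MA = R/r = 70/7 = 10.
Block-and-tackle MA = number of supporting rope parts = 4.
Lever MA = effort arm / load arm = 3/1 = 3.
Gear pair MA = 119/34 = 3.5.
Combined ideal MA = 10 × 4 × 3 × 3.5 = 420.
Effort = load / MA = 16380 / 420 = 39 N.

39 N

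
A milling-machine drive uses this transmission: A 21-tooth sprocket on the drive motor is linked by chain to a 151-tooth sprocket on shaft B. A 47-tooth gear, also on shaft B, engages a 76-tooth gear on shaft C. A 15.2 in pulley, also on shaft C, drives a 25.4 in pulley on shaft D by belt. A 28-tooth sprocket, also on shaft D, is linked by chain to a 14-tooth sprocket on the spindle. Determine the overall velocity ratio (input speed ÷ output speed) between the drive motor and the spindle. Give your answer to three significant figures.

Each stage contributes driven/driver: chain 151/21 = 7.1905, gear mesh 76/47 = 1.617, belt 25.4/15.2 = 1.6711, chain 14/28 = 0.5.
Overall: 7.1905 × 1.617 × 1.6711 × 0.5 = 9.7148.

9.71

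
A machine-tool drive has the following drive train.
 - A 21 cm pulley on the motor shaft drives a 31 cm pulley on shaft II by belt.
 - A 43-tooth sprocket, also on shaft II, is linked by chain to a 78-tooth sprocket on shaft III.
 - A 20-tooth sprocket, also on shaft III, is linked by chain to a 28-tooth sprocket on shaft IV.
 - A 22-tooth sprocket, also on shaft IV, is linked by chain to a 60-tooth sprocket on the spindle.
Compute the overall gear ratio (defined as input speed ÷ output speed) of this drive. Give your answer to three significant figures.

Each stage contributes driven/driver: belt 31/21 = 1.4762, chain 78/43 = 1.814, chain 28/20 = 1.4, chain 60/22 = 2.7273.
Overall: 1.4762 × 1.814 × 1.4 × 2.7273 = 10.224.

10.2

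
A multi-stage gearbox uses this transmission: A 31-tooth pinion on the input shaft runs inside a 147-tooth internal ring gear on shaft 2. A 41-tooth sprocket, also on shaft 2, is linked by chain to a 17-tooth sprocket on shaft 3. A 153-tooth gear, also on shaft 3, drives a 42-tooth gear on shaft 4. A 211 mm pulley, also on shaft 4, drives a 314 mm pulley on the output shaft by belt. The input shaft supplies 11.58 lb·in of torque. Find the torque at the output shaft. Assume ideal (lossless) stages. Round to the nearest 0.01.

9.30 lb·in

internal gear 147/31 = 4.7419 → τ = 11.58·4.7419 = 54.912 lb·in
chain 17/41 = 0.41463 → τ = 54.912·0.41463 = 22.768 lb·in
gear mesh 42/153 = 0.27451 → τ = 22.768·0.27451 = 6.2501 lb·in
belt 314/211 = 1.4882 → τ = 6.2501·1.4882 = 9.3011 lb·in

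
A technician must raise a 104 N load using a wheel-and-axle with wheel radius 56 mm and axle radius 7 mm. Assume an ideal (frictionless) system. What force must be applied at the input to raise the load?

13 N

Wheel-and-axle MA = R/r = 56/7 = 8.
Effort = load / MA = 104 / 8 = 13 N.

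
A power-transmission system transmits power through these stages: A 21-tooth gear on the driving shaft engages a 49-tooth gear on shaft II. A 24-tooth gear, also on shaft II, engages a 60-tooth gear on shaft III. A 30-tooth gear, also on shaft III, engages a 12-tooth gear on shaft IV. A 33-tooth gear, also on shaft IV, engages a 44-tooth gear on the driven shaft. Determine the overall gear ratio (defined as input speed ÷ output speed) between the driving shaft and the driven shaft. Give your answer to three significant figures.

Each stage contributes driven/driver: gear mesh 49/21 = 2.3333, gear mesh 60/24 = 2.5, gear mesh 12/30 = 0.4, gear mesh 44/33 = 1.3333.
Overall: 2.3333 × 2.5 × 0.4 × 1.3333 = 3.1111.

3.11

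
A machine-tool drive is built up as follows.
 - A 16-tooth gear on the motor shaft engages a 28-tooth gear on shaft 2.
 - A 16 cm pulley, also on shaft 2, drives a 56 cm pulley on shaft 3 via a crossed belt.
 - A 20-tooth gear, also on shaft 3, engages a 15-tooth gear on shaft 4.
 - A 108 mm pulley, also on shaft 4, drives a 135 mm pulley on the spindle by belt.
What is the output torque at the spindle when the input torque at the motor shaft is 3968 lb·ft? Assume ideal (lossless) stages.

After the gear mesh (28/16): 3968 × 1.75 = 6944 lb·ft
After the belt (56/16): 6944 × 3.5 = 24304 lb·ft
After the gear mesh (15/20): 24304 × 0.75 = 18228 lb·ft
After the belt (135/108): 18228 × 1.25 = 22785 lb·ft

22785 lb·ft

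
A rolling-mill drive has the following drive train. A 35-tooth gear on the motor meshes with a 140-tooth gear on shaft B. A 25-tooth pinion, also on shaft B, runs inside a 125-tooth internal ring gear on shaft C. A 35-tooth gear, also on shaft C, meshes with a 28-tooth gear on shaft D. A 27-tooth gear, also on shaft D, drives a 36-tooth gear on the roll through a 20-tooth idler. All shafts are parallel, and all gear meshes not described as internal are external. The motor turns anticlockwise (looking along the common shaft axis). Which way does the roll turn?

anticlockwise

the motor → shaft B: external mesh, 1 reversal → CW.
shaft B → shaft C: internal mesh, same direction → CW.
shaft C → shaft D: external mesh, 1 reversal → CCW.
shaft D → the roll: driver → idler → driven is 2 external meshes, 2 reversals → CCW.
4 reversals in total — an even number — so the roll turns the same way as the motor.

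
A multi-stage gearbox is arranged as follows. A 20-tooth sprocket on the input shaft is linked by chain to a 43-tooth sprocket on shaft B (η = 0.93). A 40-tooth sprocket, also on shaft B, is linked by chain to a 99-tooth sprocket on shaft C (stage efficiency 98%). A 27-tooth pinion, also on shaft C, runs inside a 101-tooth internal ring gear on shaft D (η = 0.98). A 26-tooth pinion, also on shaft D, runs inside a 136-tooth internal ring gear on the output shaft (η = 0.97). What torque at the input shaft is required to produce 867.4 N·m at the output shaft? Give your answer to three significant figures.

9.62 N·m

Overall ratio R = 2.15 × 2.475 × 3.7407 × 5.2308 = 104.12; overall efficiency η = 0.93 × 0.98 × 0.98 × 0.97 = 0.8664.
Input torque = output torque / (R × η) = 867.4 / (104.12 × 0.8664) = 9.6156 N·m.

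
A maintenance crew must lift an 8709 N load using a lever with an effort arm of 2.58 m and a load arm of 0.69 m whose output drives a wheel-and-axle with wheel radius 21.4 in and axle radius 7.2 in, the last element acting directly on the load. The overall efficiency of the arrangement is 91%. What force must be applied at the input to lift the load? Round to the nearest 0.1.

861.1 N

Lever MA = effort arm / load arm = 2.58/0.69 = 3.7391.
Wheel-and-axle MA = R/r = 21.4/7.2 = 2.9722.
Combined ideal MA = 3.7391 × 2.9722 = 11.114.
Actual MA = 11.114 × 0.91 = 10.113.
Effort = load / actual MA = 8709 / 10.113 = 861.14 N.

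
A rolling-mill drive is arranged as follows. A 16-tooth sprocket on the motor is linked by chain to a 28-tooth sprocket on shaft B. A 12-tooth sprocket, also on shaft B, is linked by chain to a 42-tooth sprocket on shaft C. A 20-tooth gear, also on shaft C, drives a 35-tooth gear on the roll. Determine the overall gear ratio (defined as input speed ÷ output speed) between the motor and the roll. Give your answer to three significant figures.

Each stage contributes driven/driver: chain 28/16 = 1.75, chain 42/12 = 3.5, gear mesh 35/20 = 1.75.
Overall: 1.75 × 3.5 × 1.75 = 10.719.

10.7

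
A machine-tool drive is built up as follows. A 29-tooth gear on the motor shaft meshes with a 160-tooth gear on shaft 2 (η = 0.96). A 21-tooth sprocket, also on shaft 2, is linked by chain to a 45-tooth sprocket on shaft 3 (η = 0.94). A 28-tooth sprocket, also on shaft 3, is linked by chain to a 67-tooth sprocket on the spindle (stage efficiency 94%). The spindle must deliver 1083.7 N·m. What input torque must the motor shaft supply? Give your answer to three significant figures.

45.2 N·m

Overall ratio R = 5.5172 × 2.1429 × 2.3929 = 28.29; overall efficiency η = 0.96 × 0.94 × 0.94 = 0.8483.
Input torque = output torque / (R × η) = 1083.7 / (28.29 × 0.8483) = 45.16 N·m.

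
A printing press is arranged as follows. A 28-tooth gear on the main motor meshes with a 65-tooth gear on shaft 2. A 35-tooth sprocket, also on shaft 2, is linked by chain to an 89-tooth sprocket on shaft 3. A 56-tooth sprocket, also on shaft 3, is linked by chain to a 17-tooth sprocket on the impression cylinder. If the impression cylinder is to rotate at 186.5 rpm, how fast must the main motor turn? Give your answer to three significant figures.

334 rpm

Overall ratio R = 2.3214 × 2.5429 × 0.30357 = 1.792.
Required input speed = output speed × R = 186.5 × 1.792 = 334.21 rpm.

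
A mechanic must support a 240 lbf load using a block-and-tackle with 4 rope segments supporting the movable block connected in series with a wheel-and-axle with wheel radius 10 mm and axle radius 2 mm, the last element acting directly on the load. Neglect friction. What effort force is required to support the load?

Block-and-tackle MA = number of supporting rope parts = 4.
Wheel-and-axle MA = R/r = 10/2 = 5.
Combined ideal MA = 4 × 5 = 20.
Effort = load / MA = 240 / 20 = 12 lbf.

12 lbf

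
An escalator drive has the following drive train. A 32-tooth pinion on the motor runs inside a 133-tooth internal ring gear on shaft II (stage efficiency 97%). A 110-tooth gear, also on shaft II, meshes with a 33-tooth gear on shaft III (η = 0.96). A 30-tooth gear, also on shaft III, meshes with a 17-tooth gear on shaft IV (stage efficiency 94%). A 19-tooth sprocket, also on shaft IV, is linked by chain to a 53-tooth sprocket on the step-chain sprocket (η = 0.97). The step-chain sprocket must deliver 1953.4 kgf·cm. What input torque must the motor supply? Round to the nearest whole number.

1167 kgf·cm

Overall ratio R = 4.1562 × 0.3 × 0.56667 × 2.7895 = 1.9709; overall efficiency η = 0.97 × 0.96 × 0.94 × 0.97 = 0.8491.
Input torque = output torque / (R × η) = 1953.4 / (1.9709 × 0.8491) = 1167.3 kgf·cm.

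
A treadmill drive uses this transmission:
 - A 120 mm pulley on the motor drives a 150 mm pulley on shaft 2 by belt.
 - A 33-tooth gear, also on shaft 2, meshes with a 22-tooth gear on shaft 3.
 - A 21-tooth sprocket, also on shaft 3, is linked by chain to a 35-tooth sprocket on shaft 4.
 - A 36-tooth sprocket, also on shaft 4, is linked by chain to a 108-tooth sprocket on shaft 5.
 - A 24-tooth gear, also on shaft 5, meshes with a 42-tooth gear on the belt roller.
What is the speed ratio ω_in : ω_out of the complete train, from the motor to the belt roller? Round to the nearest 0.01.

7.29

Each stage contributes driven/driver: belt 150/120 = 1.25, gear mesh 22/33 = 0.66667, chain 35/21 = 1.6667, chain 108/36 = 3, gear mesh 42/24 = 1.75.
Overall: 1.25 × 0.66667 × 1.6667 × 3 × 1.75 = 7.2917.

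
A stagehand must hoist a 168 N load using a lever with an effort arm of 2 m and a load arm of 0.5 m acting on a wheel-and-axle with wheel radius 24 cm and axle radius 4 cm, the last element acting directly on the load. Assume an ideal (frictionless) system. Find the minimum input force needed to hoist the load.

Lever MA = effort arm / load arm = 2/0.5 = 4.
Wheel-and-axle MA = R/r = 24/4 = 6.
Combined ideal MA = 4 × 6 = 24.
Effort = load / MA = 168 / 24 = 7 N.

7 N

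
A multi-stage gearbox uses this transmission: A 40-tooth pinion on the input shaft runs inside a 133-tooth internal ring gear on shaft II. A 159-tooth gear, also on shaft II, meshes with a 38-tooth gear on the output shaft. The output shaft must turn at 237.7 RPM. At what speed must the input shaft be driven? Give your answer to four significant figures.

188.9 RPM

Overall ratio R = 3.325 × 0.23899 = 0.79465.
Required input speed = output speed × R = 237.7 × 0.79465 = 188.89 RPM.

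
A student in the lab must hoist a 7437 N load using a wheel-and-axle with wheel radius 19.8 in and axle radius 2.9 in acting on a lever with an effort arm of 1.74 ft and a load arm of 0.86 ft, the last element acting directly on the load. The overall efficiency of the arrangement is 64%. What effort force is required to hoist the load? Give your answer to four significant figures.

Wheel-and-axle MA = R/r = 19.8/2.9 = 6.8276.
Lever MA = effort arm / load arm = 1.74/0.86 = 2.0233.
Combined ideal MA = 6.8276 × 2.0233 = 13.814.
Actual MA = 13.814 × 0.64 = 8.8409.
Effort = load / actual MA = 7437 / 8.8409 = 841.2 N.

841.2 N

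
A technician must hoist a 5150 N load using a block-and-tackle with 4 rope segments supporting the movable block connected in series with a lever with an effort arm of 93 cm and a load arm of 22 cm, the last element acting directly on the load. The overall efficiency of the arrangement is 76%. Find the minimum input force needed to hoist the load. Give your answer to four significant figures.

Block-and-tackle MA = number of supporting rope parts = 4.
Lever MA = effort arm / load arm = 93/22 = 4.2273.
Combined ideal MA = 4 × 4.2273 = 16.909.
Actual MA = 16.909 × 0.76 = 12.851.
Effort = load / actual MA = 5150 / 12.851 = 400.75 N.

400.7 N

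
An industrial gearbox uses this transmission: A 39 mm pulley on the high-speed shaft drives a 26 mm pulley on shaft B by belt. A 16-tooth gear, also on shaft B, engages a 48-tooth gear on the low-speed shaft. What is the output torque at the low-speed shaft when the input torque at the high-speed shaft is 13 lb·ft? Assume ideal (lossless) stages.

belt 26/39 = 0.66667 → τ = 13·0.66667 = 8.6667 lb·ft
gear mesh 48/16 = 3 → τ = 8.6667·3 = 26 lb·ft

26 lb·ft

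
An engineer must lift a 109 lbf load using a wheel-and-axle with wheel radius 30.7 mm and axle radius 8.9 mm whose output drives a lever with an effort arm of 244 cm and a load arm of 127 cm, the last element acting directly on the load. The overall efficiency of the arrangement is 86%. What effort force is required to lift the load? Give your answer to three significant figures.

19.1 lbf

Wheel-and-axle MA = R/r = 30.7/8.9 = 3.4494.
Lever MA = effort arm / load arm = 244/127 = 1.9213.
Combined ideal MA = 3.4494 × 1.9213 = 6.6273.
Actual MA = 6.6273 × 0.86 = 5.6994.
Effort = load / actual MA = 109 / 5.6994 = 19.125 lbf.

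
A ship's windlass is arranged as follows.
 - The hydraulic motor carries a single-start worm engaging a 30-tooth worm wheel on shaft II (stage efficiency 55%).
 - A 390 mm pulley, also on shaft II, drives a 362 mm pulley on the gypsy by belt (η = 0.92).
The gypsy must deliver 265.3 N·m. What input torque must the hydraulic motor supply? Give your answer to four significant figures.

Overall ratio R = 30 × 0.92821 = 27.846; overall efficiency η = 0.55 × 0.92 = 0.5060.
Input torque = output torque / (R × η) = 265.3 / (27.846 × 0.5060) = 18.829 N·m.

18.83 N·m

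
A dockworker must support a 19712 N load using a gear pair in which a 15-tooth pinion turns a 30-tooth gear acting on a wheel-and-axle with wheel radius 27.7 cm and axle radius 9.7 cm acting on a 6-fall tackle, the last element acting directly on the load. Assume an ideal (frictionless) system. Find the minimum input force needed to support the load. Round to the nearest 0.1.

575.2 N

Gear pair MA = 30/15 = 2.
Wheel-and-axle MA = R/r = 27.7/9.7 = 2.8557.
Block-and-tackle MA = number of supporting rope parts = 6.
Combined ideal MA = 2 × 2.8557 × 6 = 34.268.
Effort = load / MA = 19712 / 34.268 = 575.23 N.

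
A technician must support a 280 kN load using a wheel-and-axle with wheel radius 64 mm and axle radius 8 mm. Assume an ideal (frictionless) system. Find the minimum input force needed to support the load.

Wheel-and-axle MA = R/r = 64/8 = 8.
Effort = load / MA = 280 / 8 = 35 kN.

35 kN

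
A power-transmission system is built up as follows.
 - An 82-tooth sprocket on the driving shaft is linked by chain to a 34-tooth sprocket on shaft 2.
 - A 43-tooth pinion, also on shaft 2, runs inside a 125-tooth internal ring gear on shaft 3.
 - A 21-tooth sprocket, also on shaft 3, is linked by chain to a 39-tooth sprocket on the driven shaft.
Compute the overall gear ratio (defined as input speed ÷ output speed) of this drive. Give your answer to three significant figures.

2.24

Each stage contributes driven/driver: chain 34/82 = 0.41463, internal gear 125/43 = 2.907, chain 39/21 = 1.8571.
Overall: 0.41463 × 2.907 × 1.8571 = 2.2385.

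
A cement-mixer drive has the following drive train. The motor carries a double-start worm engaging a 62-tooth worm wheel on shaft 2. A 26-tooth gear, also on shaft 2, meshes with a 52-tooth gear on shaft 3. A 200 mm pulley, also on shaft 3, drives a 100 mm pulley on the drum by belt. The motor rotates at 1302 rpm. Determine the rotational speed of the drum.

worm 62/2 = 31 → 1302/31 = 42 rpm
gear mesh 52/26 = 2 → 42/2 = 21 rpm
belt 100/200 = 0.5 → 21/0.5 = 42 rpm

42 rpm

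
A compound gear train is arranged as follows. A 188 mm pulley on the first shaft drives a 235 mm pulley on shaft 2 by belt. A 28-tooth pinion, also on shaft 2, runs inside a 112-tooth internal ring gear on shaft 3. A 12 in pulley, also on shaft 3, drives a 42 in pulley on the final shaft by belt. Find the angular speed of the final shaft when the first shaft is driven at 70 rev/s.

4 rev/s

the first shaft → shaft 2 (belt, 235/188): 70 ÷ 1.25 = 56 rev/s
shaft 2 → shaft 3 (internal gear, 112/28): 56 ÷ 4 = 14 rev/s
shaft 3 → the final shaft (belt, 42/12): 14 ÷ 3.5 = 4 rev/s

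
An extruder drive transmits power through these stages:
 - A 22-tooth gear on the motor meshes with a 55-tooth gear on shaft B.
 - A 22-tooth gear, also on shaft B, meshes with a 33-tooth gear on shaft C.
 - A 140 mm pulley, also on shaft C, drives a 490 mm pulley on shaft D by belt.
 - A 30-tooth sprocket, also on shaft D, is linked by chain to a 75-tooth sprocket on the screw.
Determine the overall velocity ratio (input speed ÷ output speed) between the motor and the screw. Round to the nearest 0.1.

32.8

Each stage contributes driven/driver: gear mesh 55/22 = 2.5, gear mesh 33/22 = 1.5, belt 490/140 = 3.5, chain 75/30 = 2.5.
Overall: 2.5 × 1.5 × 3.5 × 2.5 = 32.812.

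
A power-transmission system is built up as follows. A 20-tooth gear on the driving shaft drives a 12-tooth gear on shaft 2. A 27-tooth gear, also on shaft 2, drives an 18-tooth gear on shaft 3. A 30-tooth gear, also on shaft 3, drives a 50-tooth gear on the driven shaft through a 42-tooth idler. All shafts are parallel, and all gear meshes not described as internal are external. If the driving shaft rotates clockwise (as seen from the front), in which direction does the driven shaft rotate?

the driving shaft → shaft 2: external mesh, 1 reversal → CCW.
shaft 2 → shaft 3: external mesh, 1 reversal → CW.
shaft 3 → the driven shaft: driver → idler → driven is 2 external meshes, 2 reversals → CW.
4 reversals in total — an even number — so the driven shaft turns the same way as the driving shaft.

clockwise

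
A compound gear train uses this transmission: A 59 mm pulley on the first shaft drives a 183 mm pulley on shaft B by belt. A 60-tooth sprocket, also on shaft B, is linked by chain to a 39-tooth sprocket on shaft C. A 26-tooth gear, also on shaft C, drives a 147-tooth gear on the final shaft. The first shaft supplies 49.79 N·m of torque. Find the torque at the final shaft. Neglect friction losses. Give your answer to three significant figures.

568 N·m

belt 183/59 = 3.1017 → τ = 49.79·3.1017 = 154.43 N·m
chain 39/60 = 0.65 → τ = 154.43·0.65 = 100.38 N·m
gear mesh 147/26 = 5.6538 → τ = 100.38·5.6538 = 567.54 N·m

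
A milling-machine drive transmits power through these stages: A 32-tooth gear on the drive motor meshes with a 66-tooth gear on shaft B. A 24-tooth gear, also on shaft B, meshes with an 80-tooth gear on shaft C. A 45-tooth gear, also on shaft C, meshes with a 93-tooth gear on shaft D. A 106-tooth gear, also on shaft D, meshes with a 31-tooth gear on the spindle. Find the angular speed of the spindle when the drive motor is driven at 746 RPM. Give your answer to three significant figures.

the drive motor → shaft B (gear mesh, 66/32): 746 ÷ 2.0625 = 361.7 RPM
shaft B → shaft C (gear mesh, 80/24): 361.7 ÷ 3.3333 = 108.51 RPM
shaft C → shaft D (gear mesh, 93/45): 108.51 ÷ 2.0667 = 52.504 RPM
shaft D → the spindle (gear mesh, 31/106): 52.504 ÷ 0.29245 = 179.53 RPM

180 RPM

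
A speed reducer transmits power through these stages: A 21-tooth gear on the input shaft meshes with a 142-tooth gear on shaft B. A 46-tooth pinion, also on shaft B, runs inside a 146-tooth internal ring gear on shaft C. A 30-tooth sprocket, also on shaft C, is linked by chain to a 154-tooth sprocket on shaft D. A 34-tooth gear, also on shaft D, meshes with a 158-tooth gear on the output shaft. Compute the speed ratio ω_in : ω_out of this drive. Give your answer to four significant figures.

Each stage contributes driven/driver: gear mesh 142/21 = 6.7619, internal gear 146/46 = 3.1739, chain 154/30 = 5.1333, gear mesh 158/34 = 4.6471.
Overall: 6.7619 × 3.1739 × 5.1333 × 4.6471 = 511.97.

512.0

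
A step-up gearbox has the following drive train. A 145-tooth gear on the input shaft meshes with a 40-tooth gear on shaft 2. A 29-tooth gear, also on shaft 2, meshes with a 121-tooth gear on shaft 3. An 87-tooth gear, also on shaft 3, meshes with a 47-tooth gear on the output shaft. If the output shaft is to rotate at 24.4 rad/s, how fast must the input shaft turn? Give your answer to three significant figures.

Overall ratio R = 0.27586 × 4.1724 × 0.54023 = 0.62181.
Required input speed = output speed × R = 24.4 × 0.62181 = 15.172 rad/s.

15.2 rad/s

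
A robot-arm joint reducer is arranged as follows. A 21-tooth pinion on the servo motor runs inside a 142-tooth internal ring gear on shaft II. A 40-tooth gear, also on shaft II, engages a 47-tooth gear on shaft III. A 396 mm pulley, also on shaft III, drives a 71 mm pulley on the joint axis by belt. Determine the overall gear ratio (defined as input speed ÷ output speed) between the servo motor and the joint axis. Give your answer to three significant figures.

Each stage contributes driven/driver: internal gear 142/21 = 6.7619, gear mesh 47/40 = 1.175, belt 71/396 = 0.17929.
Overall: 6.7619 × 1.175 × 0.17929 = 1.4245.

1.42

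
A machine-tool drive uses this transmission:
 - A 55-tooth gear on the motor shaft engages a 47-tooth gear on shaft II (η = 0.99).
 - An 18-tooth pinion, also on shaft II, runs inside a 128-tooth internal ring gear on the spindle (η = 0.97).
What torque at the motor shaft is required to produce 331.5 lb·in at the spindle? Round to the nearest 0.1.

56.8 lb·in

Overall ratio R = 0.85455 × 7.1111 = 6.0768; overall efficiency η = 0.99 × 0.97 = 0.9603.
Input torque = output torque / (R × η) = 331.5 / (6.0768 × 0.9603) = 56.807 lb·in.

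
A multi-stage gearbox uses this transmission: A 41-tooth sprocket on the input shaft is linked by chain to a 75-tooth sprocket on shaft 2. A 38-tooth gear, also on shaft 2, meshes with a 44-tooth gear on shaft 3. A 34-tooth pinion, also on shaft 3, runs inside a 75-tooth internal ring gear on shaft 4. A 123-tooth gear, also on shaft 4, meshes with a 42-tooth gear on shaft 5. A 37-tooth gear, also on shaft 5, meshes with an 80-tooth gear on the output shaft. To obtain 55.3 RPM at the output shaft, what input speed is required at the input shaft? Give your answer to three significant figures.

Overall ratio R = 1.8293 × 1.1579 × 2.2059 × 0.34146 × 2.1622 = 3.4495.
Required input speed = output speed × R = 55.3 × 3.4495 = 190.76 RPM.

191 RPM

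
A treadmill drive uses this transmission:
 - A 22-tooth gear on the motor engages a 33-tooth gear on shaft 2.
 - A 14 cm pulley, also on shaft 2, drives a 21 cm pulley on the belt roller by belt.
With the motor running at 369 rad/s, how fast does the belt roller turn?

164 rad/s

gear mesh 33/22 = 1.5 → 369/1.5 = 246 rad/s
belt 21/14 = 1.5 → 246/1.5 = 164 rad/s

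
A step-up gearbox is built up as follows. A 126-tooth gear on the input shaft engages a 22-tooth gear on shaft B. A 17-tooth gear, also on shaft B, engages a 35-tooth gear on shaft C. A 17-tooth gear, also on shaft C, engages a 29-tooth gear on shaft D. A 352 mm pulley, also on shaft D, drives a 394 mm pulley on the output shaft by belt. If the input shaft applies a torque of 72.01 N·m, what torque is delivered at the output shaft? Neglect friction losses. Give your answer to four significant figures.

49.43 N·m

After the gear mesh (22/126): 72.01 × 0.1746 = 12.573 N·m
After the gear mesh (35/17): 12.573 × 2.0588 = 25.886 N·m
After the gear mesh (29/17): 25.886 × 1.7059 = 44.158 N·m
After the belt (394/352): 44.158 × 1.1193 = 49.427 N·m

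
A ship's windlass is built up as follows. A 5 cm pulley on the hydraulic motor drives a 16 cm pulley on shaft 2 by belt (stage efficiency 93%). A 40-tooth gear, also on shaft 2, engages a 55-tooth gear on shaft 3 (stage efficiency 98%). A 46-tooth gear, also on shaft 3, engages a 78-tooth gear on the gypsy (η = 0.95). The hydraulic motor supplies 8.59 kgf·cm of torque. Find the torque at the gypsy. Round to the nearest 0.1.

Belt: ratio = 16/5 = 3.2; torque at shaft 2 = 8.59 × 3.2 × 0.93 = 25.564 kgf·cm.
Gear mesh: ratio = 55/40 = 1.375; torque at shaft 3 = 25.564 × 1.375 × 0.98 = 34.447 kgf·cm.
Gear mesh: ratio = 78/46 = 1.6957; torque at the gypsy = 34.447 × 1.6957 × 0.95 = 55.49 kgf·cm.

55.5 kgf·cm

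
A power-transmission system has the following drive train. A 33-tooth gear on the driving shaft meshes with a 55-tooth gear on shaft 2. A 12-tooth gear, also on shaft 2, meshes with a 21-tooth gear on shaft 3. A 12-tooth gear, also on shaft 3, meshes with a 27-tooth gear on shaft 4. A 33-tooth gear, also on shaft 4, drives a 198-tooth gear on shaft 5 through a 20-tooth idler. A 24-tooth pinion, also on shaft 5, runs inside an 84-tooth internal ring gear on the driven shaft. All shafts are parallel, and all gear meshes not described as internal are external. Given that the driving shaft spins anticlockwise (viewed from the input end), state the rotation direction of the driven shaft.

clockwise

the driving shaft → shaft 2: external mesh, 1 reversal → CW.
shaft 2 → shaft 3: external mesh, 1 reversal → CCW.
shaft 3 → shaft 4: external mesh, 1 reversal → CW.
shaft 4 → shaft 5: driver → idler → driven is 2 external meshes, 2 reversals → CW.
shaft 5 → the driven shaft: internal mesh, same direction → CW.
5 reversals in total — an odd number — so the driven shaft turns opposite to the driving shaft.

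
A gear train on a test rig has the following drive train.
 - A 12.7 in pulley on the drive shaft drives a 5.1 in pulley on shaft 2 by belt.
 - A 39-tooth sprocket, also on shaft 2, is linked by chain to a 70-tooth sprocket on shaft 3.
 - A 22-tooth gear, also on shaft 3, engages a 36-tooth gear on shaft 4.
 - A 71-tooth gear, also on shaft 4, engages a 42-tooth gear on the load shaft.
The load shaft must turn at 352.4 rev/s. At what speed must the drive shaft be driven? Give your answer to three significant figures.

Overall ratio R = 0.40157 × 1.7949 × 1.6364 × 0.59155 = 0.6977.
Required input speed = output speed × R = 352.4 × 0.6977 = 245.87 rev/s.

246 rev/s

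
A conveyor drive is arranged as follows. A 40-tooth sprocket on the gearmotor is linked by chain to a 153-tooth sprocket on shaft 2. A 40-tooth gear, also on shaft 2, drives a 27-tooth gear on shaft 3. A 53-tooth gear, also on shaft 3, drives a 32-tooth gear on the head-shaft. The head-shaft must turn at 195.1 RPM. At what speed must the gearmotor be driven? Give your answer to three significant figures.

Overall ratio R = 3.825 × 0.675 × 0.60377 = 1.5589.
Required input speed = output speed × R = 195.1 × 1.5589 = 304.14 RPM.

304 RPM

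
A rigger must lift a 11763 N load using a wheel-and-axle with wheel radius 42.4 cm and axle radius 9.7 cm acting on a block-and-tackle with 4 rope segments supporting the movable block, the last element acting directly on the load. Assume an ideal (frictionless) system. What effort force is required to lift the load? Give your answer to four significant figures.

672.8 N

Wheel-and-axle MA = R/r = 42.4/9.7 = 4.3711.
Block-and-tackle MA = number of supporting rope parts = 4.
Combined ideal MA = 4.3711 × 4 = 17.485.
Effort = load / MA = 11763 / 17.485 = 672.77 N.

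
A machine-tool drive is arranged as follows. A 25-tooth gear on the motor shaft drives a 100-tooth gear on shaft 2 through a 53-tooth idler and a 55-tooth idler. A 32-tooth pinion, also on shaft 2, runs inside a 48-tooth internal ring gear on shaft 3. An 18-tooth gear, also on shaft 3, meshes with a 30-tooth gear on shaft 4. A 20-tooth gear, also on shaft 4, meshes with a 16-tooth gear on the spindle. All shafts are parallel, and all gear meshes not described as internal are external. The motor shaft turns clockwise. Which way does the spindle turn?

the motor shaft → shaft 2: driver → idler → idler → driven is 3 external meshes, 3 reversals → CCW.
shaft 2 → shaft 3: internal mesh, same direction → CCW.
shaft 3 → shaft 4: external mesh, 1 reversal → CW.
shaft 4 → the spindle: external mesh, 1 reversal → CCW.
5 reversals in total — an odd number — so the spindle turns opposite to the motor shaft.

counterclockwise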